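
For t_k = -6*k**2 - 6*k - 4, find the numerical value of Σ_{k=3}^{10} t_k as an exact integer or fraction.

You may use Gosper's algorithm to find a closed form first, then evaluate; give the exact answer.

Σ = -2624

Ratio r(k) = (3*k**2 + 9*k + 8)/(3*k**2 + 3*k + 2).
Normal form (A,B,C) = (1, 1, k**2 + k + 2/3).
Key eq: (1)·f(k+1) = (1)·f(k) + (k**2 + k + 2/3).
Degrees (0,0,2) ⇒ d ≤ 3.
Coefficient equations give f(k) = k*(k**2 + 1)/3.
Certificate R = B(k−1)f/C = k*(k**2 + 1)/(3*k**2 + 3*k + 2) gives s_k = 2*k*(-k**2 - 1).
s_(k+1) − s_k = -6*k**2 - 6*k - 4 = t_k.
Evaluate s at k=11 and k=3: -2684 and -60; difference -2624.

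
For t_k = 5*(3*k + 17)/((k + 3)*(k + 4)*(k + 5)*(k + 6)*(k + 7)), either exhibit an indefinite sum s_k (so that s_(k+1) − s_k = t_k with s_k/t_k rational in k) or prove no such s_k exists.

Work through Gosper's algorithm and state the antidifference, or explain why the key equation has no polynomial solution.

r(k) = (k + 3)*(3*k + 20)/((k + 8)*(3*k + 17)) after simplifying.
A = k + 3, B = k + 8, C = k + 17/3.
Set up (k + 3)·f(k+1) − (k + 7)·f(k) − (k + 17/3) = 0.
d = 4 from the (1,1,1) case.
Solving with deg f ≤ 4: f(k) = k*(k + 5)*(k**2 + 13*k + 54)/216.
Certificate R = B(k−1)f/C = k*(k + 5)*(k + 7)*(k**2 + 13*k + 54)/(72*(3*k + 17)) gives s_k = 5*k*(k**2 + 13*k + 54)/(72*(k**3 + 13*k**2 + 54*k + 72)).
s_(k+1) − s_k = 5*(3*k + 17)/(k**5 + 25*k**4 + 245*k**3 + 1175*k**2 + 2754*k + 2520) = t_k.

s_k = 5*k*(k**2 + 13*k + 54)/(72*(k**3 + 13*k**2 + 54*k + 72))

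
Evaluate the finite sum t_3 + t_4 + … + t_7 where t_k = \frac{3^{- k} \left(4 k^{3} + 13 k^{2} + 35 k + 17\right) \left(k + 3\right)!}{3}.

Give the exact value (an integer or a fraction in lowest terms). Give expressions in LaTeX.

Σ = 14282560/9

r(k) = (4*k**4 + 41*k**3 + 173*k**2 + 361*k + 276)/(3*(4*k**3 + 13*k**2 + 35*k + 17)) after simplifying.
A = k/3 + 4/3, B = 1, C = k**3 + 13*k**2/4 + 35*k/4 + 17/4.
Solve (k/3 + 4/3)·f(k+1) − (1)·f(k) = k**3 + 13*k**2/4 + 35*k/4 + 17/4.
deg f ≤ 2 (via 1,0,3).
Solving with deg f ≤ 2: f(k) = 3*(k + 1)*(4*k - 3)/4.
R(k) = B(k−1)·f(k)/C(k) = 3*(k + 1)*(4*k - 3)/(4*k**3 + 13*k**2 + 35*k + 17); s_k = R·t_k = (k + 1)*(4*k - 3)*factorial(k + 3)/3**k.
Verify: (4*k**3 + 13*k**2 + 35*k + 17)*factorial(k + 3)/(3*3**k) matches t_k.
Sum = s_(8) − s_(3); s_(8) = 14291200/9, s_(3) = 960 ⇒ 14282560/9.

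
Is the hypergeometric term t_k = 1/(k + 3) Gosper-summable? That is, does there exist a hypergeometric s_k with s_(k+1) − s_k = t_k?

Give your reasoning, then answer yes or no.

No. Not Gosper-summable.

Step 1: r(k) = (k + 3)/(k + 4).
Gosper form: A/B · C(k+1)/C(k) with A=k + 3, B=k + 4, C=1.
Set up (k + 3)·f(k+1) − (k + 3)·f(k) − (1) = 0.
Bound: deg f ≤ 0.
Generic f = c0 gives residual -1; -1 = 0 cannot hold, so t_k is not Gosper-summable.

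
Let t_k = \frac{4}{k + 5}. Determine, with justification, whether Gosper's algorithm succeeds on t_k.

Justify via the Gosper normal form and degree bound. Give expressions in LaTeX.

No. Not Gosper-summable.

Step 1: r(k) = (k + 5)/(k + 6).
A = k + 5, B = k + 6, C = 1.
f must satisfy (k + 5)·f(k+1) − (k + 5)·f(k) = 1.
Degrees (1,1,0) ⇒ d ≤ 0.
Write f(k) = c0. Then LHS − RHS = -1, requiring -1 = 0: contradictory. No certificate.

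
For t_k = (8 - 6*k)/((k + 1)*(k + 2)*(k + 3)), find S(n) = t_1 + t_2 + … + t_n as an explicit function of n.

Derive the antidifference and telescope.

S(n) = n*(11 - 5*n)/(6*(n**2 + 5*n + 6))

The ratio is (k + 1)*(3*k - 1)/((k + 4)*(3*k - 4)).
Normal form (A,B,C) = (k + 1, k + 4, k - 4/3).
f must satisfy (k + 1)·f(k+1) − (k + 3)·f(k) = k - 4/3.
deg f ≤ 2 (via 1,1,1).
Match coefficients ⇒ f(k) = -k*(k + 15)/12.
So s_k = (B(k−1)f/C)·t_k = (-k*(k + 3)*(k + 15)/(4*(3*k - 4)))·t_k = k*(k + 15)/(2*(k + 1)*(k + 2)).
s_(k+1) − s_k = 2*(4 - 3*k)/(k**3 + 6*k**2 + 11*k + 6) = t_k.
Telescope: S(n) = s_(n+1) − s_(1) = (n**2 + 17*n + 16)/(2*(n**2 + 5*n + 6)) − (4/3) = n*(11 - 5*n)/(6*(n**2 + 5*n + 6)).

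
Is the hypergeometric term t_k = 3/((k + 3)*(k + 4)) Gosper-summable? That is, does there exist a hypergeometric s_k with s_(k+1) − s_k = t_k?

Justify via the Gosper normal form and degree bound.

Yes. s_k = k/(k + 3).

The ratio is (k + 3)/(k + 5).
Gosper form: A/B · C(k+1)/C(k) with A=k + 3, B=k + 5, C=1.
Solve (k + 3)·f(k+1) − (k + 4)·f(k) = 1.
Bound: deg f ≤ 1.
Solve for f: f(k) = k/3 (degree 1 ≤ 1).
So s_k = (B(k−1)f/C)·t_k = (k*(k + 4)/3)·t_k = k/(k + 3).
s_(k+1) − s_k = 3/(k**2 + 7*k + 12) = t_k.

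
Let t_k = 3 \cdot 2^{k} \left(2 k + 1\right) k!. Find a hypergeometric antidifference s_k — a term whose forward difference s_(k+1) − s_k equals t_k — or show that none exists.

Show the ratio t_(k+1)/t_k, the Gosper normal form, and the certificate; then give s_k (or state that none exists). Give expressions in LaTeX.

s_k = 3 \cdot 2^{k} k!

Compute t_(k+1)/t_k: get 2*(k + 1)*(2*k + 3)/(2*k + 1).
Factor: A=2*k + 2; B=1; C=k + 1/2.
Key eq: (2*k + 2)·f(k+1) = (1)·f(k) + (k + 1/2).
Degrees (1,0,1) ⇒ d ≤ 0.
Solve for f: f(k) = 1/2 (degree 0 ≤ 0).
Then R = B(k−1)f/C = 1/(2*k + 1), so s_k = R(k)·t_k = 3*2**k*factorial(k).
Verify: 3*2**k*(2*k + 1)*factorial(k) matches t_k.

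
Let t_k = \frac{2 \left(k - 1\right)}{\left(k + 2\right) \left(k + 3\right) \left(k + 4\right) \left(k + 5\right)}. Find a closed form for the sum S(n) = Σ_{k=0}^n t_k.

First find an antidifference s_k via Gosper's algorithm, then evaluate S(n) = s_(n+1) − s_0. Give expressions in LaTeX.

S(n) = \frac{- n - 1}{n^{3} + 12 n^{2} + 47 n + 60}

t_(k+1)/t_k = k*(k + 2)/((k - 1)*(k + 6)).
Take A(k)=k + 2, B(k)=k + 6, C(k)=k - 1.
Solve (k + 2)·f(k+1) − (k + 5)·f(k) = k - 1.
deg f ≤ 3 (via 1,1,1).
Match coefficients ⇒ f(k) = -k/2.
Get s_k = R·t_k = -k/((k + 2)*(k + 3)*(k + 4)) with R(k) = B(k−1)f(k)/C(k) = -k*(k + 5)/(2*(k - 1)).
s_(k+1) − s_k = 2*(k - 1)/(k**4 + 14*k**3 + 71*k**2 + 154*k + 120) = t_k.
s_(n+1) = (-n - 1)/(n**3 + 12*n**2 + 47*n + 60) and s_(0) = 0, so S(n) = (-n - 1)/(n**3 + 12*n**2 + 47*n + 60).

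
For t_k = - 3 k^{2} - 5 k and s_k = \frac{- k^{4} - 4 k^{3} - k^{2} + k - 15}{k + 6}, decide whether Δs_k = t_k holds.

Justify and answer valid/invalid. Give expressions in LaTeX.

Invalid: residual \frac{3 \left(2 k^{3} + 22 k^{2} + 32 k - 5\right)}{k^{2} + 13 k + 42} ≠ 0.

s_(k+1) = (k - (k + 1)**4 - 4*(k + 1)**3 - (k + 1)**2 - 14)/(k + 7)
s_(k+1) − s_k = (-3*k**4 - 38*k**3 - 125*k**2 - 114*k - 15)/(k**2 + 13*k + 42)
(s_(k+1) − s_k) − t_k = 3*(2*k**3 + 22*k**2 + 32*k - 5)/(k**2 + 13*k + 42)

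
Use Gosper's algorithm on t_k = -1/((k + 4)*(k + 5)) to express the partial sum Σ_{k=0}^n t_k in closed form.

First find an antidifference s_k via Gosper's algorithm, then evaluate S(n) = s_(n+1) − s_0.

Ratio r(k) = (k + 4)/(k + 6).
Gosper form: A/B · C(k+1)/C(k) with A=k + 4, B=k + 6, C=1.
Solve (k + 4)·f(k+1) − (k + 5)·f(k) = 1.
Degrees (1,1,0) ⇒ d ≤ 1.
A polynomial solution: f(k) = k/4.
R(k) = B(k−1)·f(k)/C(k) = k*(k + 5)/4; s_k = R·t_k = -k/(4*k + 16).
Δs = -1/(k**2 + 9*k + 20), as required.
Evaluate: s_(n+1) = (-n - 1)/(4*(n + 5)); subtract s_(0) = 0 ⇒ S(n) = (-n - 1)/(4*(n + 5)).

S(n) = (-n - 1)/(4*(n + 5))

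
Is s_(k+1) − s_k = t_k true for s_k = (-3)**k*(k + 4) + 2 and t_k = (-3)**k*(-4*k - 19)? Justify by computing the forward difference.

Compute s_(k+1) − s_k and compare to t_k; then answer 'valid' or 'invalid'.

s_(k+1) = (-3)**(k + 1)*(k + 5) + 2
s_(k+1) − s_k = (-3)**k*(-4*k - 19)
(s_(k+1) − s_k) − t_k = 0

Valid: the claim telescopes to t_k.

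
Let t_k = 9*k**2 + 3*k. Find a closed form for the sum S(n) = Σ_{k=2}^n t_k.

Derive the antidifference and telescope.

r(k) = (k + 3*(k + 1)**2 + 1)/(k*(3*k + 1)) after simplifying.
Gosper form: A/B · C(k+1)/C(k) with A=1, B=1, C=k**2 + k/3.
f must satisfy (1)·f(k+1) − (1)·f(k) = k**2 + k/3.
deg f ≤ 3 (via 0,0,2).
Solve for f: f(k) = k**2*(k - 1)/3 (degree 3 ≤ 3).
So s_k = (B(k−1)f/C)·t_k = (k*(k - 1)/(3*k + 1))·t_k = 3*k**2*(k - 1).
s_(k+1) − s_k = 3*k*(3*k + 1) = t_k.
s_(n+1) = 3*n*(n**2 + 2*n + 1) and s_(2) = 12, so S(n) = 3*n**3 + 6*n**2 + 3*n - 12.

S(n) = 3*n**3 + 6*n**2 + 3*n - 12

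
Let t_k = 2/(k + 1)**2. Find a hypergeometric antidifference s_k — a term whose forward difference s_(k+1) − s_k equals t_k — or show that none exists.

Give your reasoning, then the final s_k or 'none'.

Step 1: r(k) = (k + 1)**2/(k + 2)**2.
Gosper form: A/B · C(k+1)/C(k) with A=k**2 + 2*k + 1, B=k**2 + 4*k + 4, C=1.
Solve (k**2 + 2*k + 1)·f(k+1) − (k**2 + 2*k + 1)·f(k) = 1.
deg f ≤ 0 (via 2,2,0).
Write f(k) = c0. Then LHS − RHS = -1, requiring -1 = 0: contradictory. No certificate.

none — t_k is not Gosper-summable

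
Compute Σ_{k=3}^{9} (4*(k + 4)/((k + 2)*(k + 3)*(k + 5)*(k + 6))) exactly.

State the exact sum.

Σ = 7/180

Compute t_(k+1)/t_k: get (k + 2)*(k + 5)**2/((k + 4)**2*(k + 7)).
A = k + 2, B = k + 7, C = k**2 + 8*k + 16.
Need (k + 2)·f(k+1) − (k + 6)·f(k) = k**2 + 8*k + 16.
d = 4 from the (1,1,2) case.
A polynomial solution: f(k) = k*(k + 3)*(k + 4)*(k + 7)/20.
Then R = B(k−1)f/C = k*(k + 3)*(k + 6)*(k + 7)/(20*(k + 4)), so s_k = R(k)·t_k = k*(k + 7)/(5*(k**2 + 7*k + 10)).
Check: Δs_k = 4*(k + 4)/(k**4 + 16*k**3 + 91*k**2 + 216*k + 180). ✓
Evaluate s at k=10 and k=3: 17/90 and 3/20; difference 7/180.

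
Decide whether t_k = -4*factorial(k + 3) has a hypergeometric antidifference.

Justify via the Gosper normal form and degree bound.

r(k) = k + 4 after simplifying.
Normal form (A,B,C) = (k + 4, 1, 1).
Key eq: (k + 4)·f(k+1) = (1)·f(k) + (1).
Degrees (1,0,0) ⇒ d ≤ -1.
Negative degree bound (-1): no f exists, t_k not Gosper-summable.

No; the degree bound rules out any f.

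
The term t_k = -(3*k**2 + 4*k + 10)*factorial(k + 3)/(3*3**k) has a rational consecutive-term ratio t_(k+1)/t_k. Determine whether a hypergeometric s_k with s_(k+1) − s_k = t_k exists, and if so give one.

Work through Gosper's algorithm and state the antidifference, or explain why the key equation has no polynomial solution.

Compute t_(k+1)/t_k: get (k + 4)*(4*k + 3*(k + 1)**2 + 14)/(3*(3*k**2 + 4*k + 10)).
Normal form (A,B,C) = (k/3 + 4/3, 1, k**2 + 4*k/3 + 10/3).
Key eq: (k/3 + 4/3)·f(k+1) = (1)·f(k) + (k**2 + 4*k/3 + 10/3).
From deg A=1, deg B=0, deg C=2: d=1.
A polynomial solution: f(k) = 3*k - 2.
So s_k = (B(k−1)f/C)·t_k = (3*(3*k - 2)/(3*k**2 + 4*k + 10))·t_k = -(3*k - 2)*factorial(k + 3)/3**k.
Δs = -(3*k**2 + 4*k + 10)*factorial(k + 3)/(3*3**k), as required.

s_k = -(3*k - 2)*factorial(k + 3)/3**k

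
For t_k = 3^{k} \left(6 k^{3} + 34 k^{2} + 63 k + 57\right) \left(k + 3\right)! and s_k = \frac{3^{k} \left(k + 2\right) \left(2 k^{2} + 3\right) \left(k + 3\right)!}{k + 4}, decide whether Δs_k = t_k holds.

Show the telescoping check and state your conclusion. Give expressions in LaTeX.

Invalid: residual - \frac{2 \cdot 3^{k} \left(6 k^{4} + 58 k^{3} + 197 k^{2} + 309 k + 225\right) \left(k + 3\right)!}{\left(k + 4\right) \left(k + 5\right)} ≠ 0.

s_(k+1) = 3**(k + 1)*(k + 3)*(2*k**2 + 4*k + 5)*factorial(k + 4)/(k + 5)
s_(k+1) − s_k = 3**k*(6*k**5 + 76*k**4 + 373*k**3 + 910*k**2 + 1155*k + 690)*factorial(k + 3)/((k + 4)*(k + 5))
(s_(k+1) − s_k) − t_k = -2*3**k*(6*k**4 + 58*k**3 + 197*k**2 + 309*k + 225)*factorial(k + 3)/((k + 4)*(k + 5))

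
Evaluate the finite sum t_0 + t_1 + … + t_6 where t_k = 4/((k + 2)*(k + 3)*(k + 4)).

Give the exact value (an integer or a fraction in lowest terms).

Σ = 14/45

Step 1: r(k) = (k + 2)/(k + 5).
So A=k + 2 and B=k + 5, with C=1.
f must satisfy (k + 2)·f(k+1) − (k + 4)·f(k) = 1.
From deg A=1, deg B=1, deg C=0: d=2.
A polynomial solution: f(k) = k*(k + 5)/12.
Get s_k = R·t_k = k*(k + 5)/(3*(k + 2)*(k + 3)) with R(k) = B(k−1)f(k)/C(k) = k*(k + 4)*(k + 5)/12.
Δs = 4/(k**3 + 9*k**2 + 26*k + 24), as required.
Sum = s_(7) − s_(0); s_(7) = 14/45, s_(0) = 0 ⇒ 14/45.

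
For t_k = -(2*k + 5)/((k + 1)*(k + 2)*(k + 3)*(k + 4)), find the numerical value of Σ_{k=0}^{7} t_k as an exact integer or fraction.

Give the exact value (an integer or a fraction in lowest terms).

The ratio is (k + 1)*(2*k + 7)/((k + 5)*(2*k + 5)).
Gosper form: A/B · C(k+1)/C(k) with A=k + 1, B=k + 5, C=k + 5/2.
Need (k + 1)·f(k+1) − (k + 4)·f(k) = k + 5/2.
From deg A=1, deg B=1, deg C=1: d=3.
Solve for f: f(k) = k*(k + 2)*(k + 4)/6 (degree 3 ≤ 3).
So s_k = (B(k−1)f/C)·t_k = (k*(k + 2)*(k + 4)**2/(3*(2*k + 5)))·t_k = k*(-k - 4)/(3*(k**2 + 4*k + 3)).
Check: Δs_k = (-2*k - 5)/(k**4 + 10*k**3 + 35*k**2 + 50*k + 24). ✓
Sum = s_(8) − s_(0); s_(8) = -32/99, s_(0) = 0 ⇒ -32/99.

Σ = -32/99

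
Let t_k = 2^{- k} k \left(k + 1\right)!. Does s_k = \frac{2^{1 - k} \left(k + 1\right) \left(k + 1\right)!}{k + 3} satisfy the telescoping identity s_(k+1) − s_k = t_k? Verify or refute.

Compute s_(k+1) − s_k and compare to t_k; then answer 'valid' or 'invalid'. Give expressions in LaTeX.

Invalid: residual - \frac{2^{1 - k} \left(k^{2} + 3 k - 2\right) \left(k + 1\right)!}{\left(k + 3\right) \left(k + 4\right)} ≠ 0.

s_(k+1) = (k + 2)*factorial(k + 2)/(2**k*(k + 4))
s_(k+1) − s_k = (k**3 + 5*k**2 + 6*k + 4)*factorial(k + 1)/(2**k*(k + 3)*(k + 4))
(s_(k+1) − s_k) − t_k = -2**(1 - k)*(k**2 + 3*k - 2)*factorial(k + 1)/((k + 3)*(k + 4))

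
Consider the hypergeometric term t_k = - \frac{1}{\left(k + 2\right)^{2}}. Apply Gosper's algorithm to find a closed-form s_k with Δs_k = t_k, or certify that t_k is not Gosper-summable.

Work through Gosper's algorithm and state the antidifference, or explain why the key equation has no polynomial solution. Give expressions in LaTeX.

The ratio is (k + 2)**2/(k + 3)**2.
Gosper form: A/B · C(k+1)/C(k) with A=k**2 + 4*k + 4, B=k**2 + 6*k + 9, C=1.
f must satisfy (k**2 + 4*k + 4)·f(k+1) − (k**2 + 4*k + 4)·f(k) = 1.
Degrees (2,2,0) ⇒ d ≤ 0.
Write f(k) = c0. Then LHS − RHS = -1, requiring -1 = 0: contradictory. No certificate.

not Gosper-summable; s_k does not exist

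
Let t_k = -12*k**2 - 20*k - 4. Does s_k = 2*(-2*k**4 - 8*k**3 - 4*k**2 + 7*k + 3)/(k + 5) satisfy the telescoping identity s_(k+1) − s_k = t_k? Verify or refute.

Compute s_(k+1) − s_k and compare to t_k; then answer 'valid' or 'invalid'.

Invalid: residual 4*(4*k**3 + 38*k**2 + 54*k + 11)/(k**2 + 11*k + 30) ≠ 0.

s_(k+1) = 2*(-2*k**4 - 16*k**3 - 40*k**2 - 33*k - 4)/(k + 6)
s_(k+1) − s_k = 4*(-3*k**4 - 34*k**3 - 108*k**2 - 107*k - 19)/(k**2 + 11*k + 30)
(s_(k+1) − s_k) − t_k = 4*(4*k**3 + 38*k**2 + 54*k + 11)/(k**2 + 11*k + 30)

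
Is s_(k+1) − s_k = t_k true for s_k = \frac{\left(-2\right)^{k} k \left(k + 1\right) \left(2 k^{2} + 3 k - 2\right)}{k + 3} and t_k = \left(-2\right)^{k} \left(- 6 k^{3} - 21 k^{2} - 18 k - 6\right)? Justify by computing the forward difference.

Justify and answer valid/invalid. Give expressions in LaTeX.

s_(k+1) = (-2)**(k + 1)*(k + 1)*(k + 2)*(3*k + 2*(k + 1)**2 + 1)/(k + 4)
s_(k+1) − s_k = (-2)**k*(-6*k**5 - 51*k**4 - 155*k**3 - 216*k**2 - 142*k - 36)/(k**2 + 7*k + 12)
(s_(k+1) − s_k) − t_k = 2*(-2)**k*(6*k**4 + 41*k**3 + 84*k**2 + 58*k + 18)/(k**2 + 7*k + 12)

Invalid: residual \frac{2 \left(-2\right)^{k} \left(6 k^{4} + 41 k^{3} + 84 k^{2} + 58 k + 18\right)}{k^{2} + 7 k + 12} ≠ 0.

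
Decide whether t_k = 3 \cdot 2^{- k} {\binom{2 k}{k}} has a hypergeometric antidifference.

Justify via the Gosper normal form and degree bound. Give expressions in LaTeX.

r(k) = (2*k + 1)/(k + 1) after simplifying.
Gosper form: A/B · C(k+1)/C(k) with A=2*k + 1, B=k + 1, C=1.
Set up (2*k + 1)·f(k+1) − (k)·f(k) − (1) = 0.
d = -1 from the (1,1,0) case.
deg f ≤ -1 is impossible — no certificate.

No — t_k has no hypergeometric antidifference.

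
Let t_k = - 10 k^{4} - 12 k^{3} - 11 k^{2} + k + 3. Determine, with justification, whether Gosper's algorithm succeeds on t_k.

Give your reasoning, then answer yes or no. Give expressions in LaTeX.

t_(k+1)/t_k = (10*k**4 + 52*k**3 + 107*k**2 + 97*k + 29)/(10*k**4 + 12*k**3 + 11*k**2 - k - 3).
Factor: A=1; B=1; C=k**4 + 6*k**3/5 + 11*k**2/10 - k/10 - 3/10.
Set up (1)·f(k+1) − (1)·f(k) − (k**4 + 6*k**3/5 + 11*k**2/10 - k/10 - 3/10) = 0.
Degrees (0,0,4) ⇒ d ≤ 5.
Match coefficients ⇒ f(k) = k*(2*k**4 - 2*k**3 + k**2 - 3*k - 1)/10.
Get s_k = R·t_k = k*(-2*k**4 + 2*k**3 - k**2 + 3*k + 1) with R(k) = B(k−1)f(k)/C(k) = k*(2*k**4 - 2*k**3 + k**2 - 3*k - 1)/(10*k**4 + 12*k**3 + 11*k**2 - k - 3).
Δs = -10*k**4 - 12*k**3 - 11*k**2 + k + 3, as required.

Yes. s_k = k \left(- 2 k^{4} + 2 k^{3} - k^{2} + 3 k + 1\right).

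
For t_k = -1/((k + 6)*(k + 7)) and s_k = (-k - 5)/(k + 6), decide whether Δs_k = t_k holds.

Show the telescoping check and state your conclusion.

s_(k+1) = (-k - 6)/(k + 7)
s_(k+1) − s_k = -1/(k**2 + 13*k + 42)
(s_(k+1) − s_k) − t_k = 0

valid; difference matches t_k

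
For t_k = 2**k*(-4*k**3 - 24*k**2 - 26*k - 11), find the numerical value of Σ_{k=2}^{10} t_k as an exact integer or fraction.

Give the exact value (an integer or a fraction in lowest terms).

Σ = -10946420

t_(k+1)/t_k = 2*(4*k**3 + 36*k**2 + 86*k + 65)/(4*k**3 + 24*k**2 + 26*k + 11).
Factor: A=2; B=1; C=k**3 + 6*k**2 + 13*k/2 + 11/4.
Key eq: (2)·f(k+1) = (1)·f(k) + (k**3 + 6*k**2 + 13*k/2 + 11/4).
d = 3 from the (0,0,3) case.
Solve for f: f(k) = (4*k**3 + 2*k - 1)/4 (degree 3 ≤ 3).
So s_k = (B(k−1)f/C)·t_k = ((4*k**3 + 2*k - 1)/(4*k**3 + 24*k**2 + 26*k + 11))·t_k = 2**k*(-4*k**3 - 2*k + 1).
Δs = 2**k*(4*k**3 - 2*k - 8*(k + 1)**3 - 3), as required.
Telescoping: Σ = s_(11) − s_(2) = -10946560 − (-140) = -10946420.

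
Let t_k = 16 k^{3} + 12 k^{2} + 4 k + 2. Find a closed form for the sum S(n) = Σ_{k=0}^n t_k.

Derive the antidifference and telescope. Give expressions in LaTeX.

r(k) = (8*k**3 + 30*k**2 + 38*k + 17)/(8*k**3 + 6*k**2 + 2*k + 1) after simplifying.
A = 1, B = 1, C = k**3 + 3*k**2/4 + k/4 + 1/8.
f must satisfy (1)·f(k+1) − (1)·f(k) = k**3 + 3*k**2/4 + k/4 + 1/8.
From deg A=0, deg B=0, deg C=3: d=4.
Coefficient equations give f(k) = k*(2*k**3 - 2*k**2 + 1)/8.
Certificate R = B(k−1)f/C = k*(2*k**3 - 2*k**2 + 1)/(8*k**3 + 6*k**2 + 2*k + 1) gives s_k = 4*k**4 - 4*k**3 + 2*k.
s_(k+1) − s_k = 16*k**3 + 12*k**2 + 4*k + 2 = t_k.
Telescope: S(n) = s_(n+1) − s_(0) = 4*n**4 + 12*n**3 + 12*n**2 + 6*n + 2 − (0) = 4*n**4 + 12*n**3 + 12*n**2 + 6*n + 2.

S(n) = 4 n^{4} + 12 n^{3} + 12 n^{2} + 6 n + 2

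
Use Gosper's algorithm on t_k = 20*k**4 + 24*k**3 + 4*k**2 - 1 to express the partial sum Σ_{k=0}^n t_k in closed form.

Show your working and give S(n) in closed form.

S(n) = 4*n**5 + 16*n**4 + 20*n**3 + 8*n**2 - n - 1

Ratio r(k) = (20*k**4 + 104*k**3 + 196*k**2 + 160*k + 47)/(20*k**4 + 24*k**3 + 4*k**2 - 1).
Gosper form: A/B · C(k+1)/C(k) with A=1, B=1, C=k**4 + 6*k**3/5 + k**2/5 - 1/20.
Key eq: (1)·f(k+1) = (1)·f(k) + (k**4 + 6*k**3/5 + k**2/5 - 1/20).
Bound: deg f ≤ 5.
Match coefficients ⇒ f(k) = k*(4*k**4 - 4*k**3 - 4*k**2 + 4*k - 1)/20.
Get s_k = R·t_k = k*(4*k**4 - 4*k**3 - 4*k**2 + 4*k - 1) with R(k) = B(k−1)f(k)/C(k) = k*(4*k**4 - 4*k**3 - 4*k**2 + 4*k - 1)/(20*k**4 + 24*k**3 + 4*k**2 - 1).
Verify: 20*k**4 + 24*k**3 + 4*k**2 - 1 matches t_k.
Evaluate: s_(n+1) = 4*n**5 + 16*n**4 + 20*n**3 + 8*n**2 - n - 1; subtract s_(0) = 0 ⇒ S(n) = 4*n**5 + 16*n**4 + 20*n**3 + 8*n**2 - n - 1.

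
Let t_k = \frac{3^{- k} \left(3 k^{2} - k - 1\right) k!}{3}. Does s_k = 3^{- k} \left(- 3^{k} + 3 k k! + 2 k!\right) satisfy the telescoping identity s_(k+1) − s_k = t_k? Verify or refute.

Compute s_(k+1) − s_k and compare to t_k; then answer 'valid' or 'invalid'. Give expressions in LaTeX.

Valid: the claim telescopes to t_k.

s_(k+1) = (-3*3**k + 3*k**2*factorial(k) + 8*k*factorial(k) + 5*factorial(k))/(3*3**k)
s_(k+1) − s_k = (3*k**2 - k - 1)*factorial(k)/(3*3**k)
(s_(k+1) − s_k) − t_k = 0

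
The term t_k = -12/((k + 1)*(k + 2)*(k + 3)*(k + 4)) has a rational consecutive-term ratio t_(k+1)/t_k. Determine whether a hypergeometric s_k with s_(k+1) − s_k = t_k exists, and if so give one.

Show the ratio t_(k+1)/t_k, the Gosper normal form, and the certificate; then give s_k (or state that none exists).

Compute t_(k+1)/t_k: get (k + 1)/(k + 5).
So A=k + 1 and B=k + 5, with C=1.
Need (k + 1)·f(k+1) − (k + 4)·f(k) = 1.
Bound: deg f ≤ 3.
Coefficient equations give f(k) = k*(k**2 + 6*k + 11)/18.
Then R = B(k−1)f/C = k*(k + 4)*(k**2 + 6*k + 11)/18, so s_k = R(k)·t_k = 2*k*(-k**2 - 6*k - 11)/(3*(k + 1)*(k + 2)*(k + 3)).
Δs = -12/(k**4 + 10*k**3 + 35*k**2 + 50*k + 24), as required.

s_k = 2*k*(-k**2 - 6*k - 11)/(3*(k + 1)*(k + 2)*(k + 3))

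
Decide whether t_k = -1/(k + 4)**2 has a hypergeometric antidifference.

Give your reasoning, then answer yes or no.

No — t_k has no hypergeometric antidifference.

r(k) = (k + 4)**2/(k + 5)**2 after simplifying.
So A=k**2 + 8*k + 16 and B=k**2 + 10*k + 25, with C=1.
Solve (k**2 + 8*k + 16)·f(k+1) − (k**2 + 8*k + 16)·f(k) = 1.
Bound: deg f ≤ 0.
Put f(k) = c0: A·f(k+1) − B(k−1)·f(k) − C = -1; need -1 = 0 — inconsistent ⇒ no f, not summable.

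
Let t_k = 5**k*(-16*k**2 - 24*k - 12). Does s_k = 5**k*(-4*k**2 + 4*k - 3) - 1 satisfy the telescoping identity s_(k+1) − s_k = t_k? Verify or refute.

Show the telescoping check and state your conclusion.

s_(k+1) = 5**(k + 1)*(4*k - 4*(k + 1)**2 + 1) - 1
s_(k+1) − s_k = 5**k*(-16*k**2 - 24*k - 12)
(s_(k+1) − s_k) − t_k = 0

valid; difference matches t_k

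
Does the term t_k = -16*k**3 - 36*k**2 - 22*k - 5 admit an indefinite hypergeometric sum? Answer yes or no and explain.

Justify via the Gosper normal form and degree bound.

r(k) = (16*k**3 + 84*k**2 + 142*k + 79)/(16*k**3 + 36*k**2 + 22*k + 5) after simplifying.
Factor: A=1; B=1; C=k**3 + 9*k**2/4 + 11*k/8 + 5/16.
Solve (1)·f(k+1) − (1)·f(k) = k**3 + 9*k**2/4 + 11*k/8 + 5/16.
From deg A=0, deg B=0, deg C=3: d=4.
Match coefficients ⇒ f(k) = k**2*(2*k - 1)*(2*k + 3)/16.
Certificate R = B(k−1)f/C = k**2*(2*k - 1)*(2*k + 3)/(16*k**3 + 36*k**2 + 22*k + 5) gives s_k = k**2*(-4*k**2 - 4*k + 3).
Verify: -16*k**3 - 36*k**2 - 22*k - 5 matches t_k.

Yes. s_k = k**2*(-4*k**2 - 4*k + 3).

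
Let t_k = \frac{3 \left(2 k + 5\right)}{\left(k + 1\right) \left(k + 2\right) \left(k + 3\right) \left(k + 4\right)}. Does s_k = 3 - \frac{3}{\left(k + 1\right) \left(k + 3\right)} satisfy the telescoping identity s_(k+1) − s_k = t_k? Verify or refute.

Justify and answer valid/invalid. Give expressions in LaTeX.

Valid: the claim telescopes to t_k.

s_(k+1) = 3 - 3/((k + 2)*(k + 4))
s_(k+1) − s_k = 3*(2*k + 5)/(k**4 + 10*k**3 + 35*k**2 + 50*k + 24)
(s_(k+1) − s_k) − t_k = 0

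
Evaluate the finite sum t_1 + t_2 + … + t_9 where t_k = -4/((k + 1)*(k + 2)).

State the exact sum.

Step 1: r(k) = (k + 1)/(k + 3).
Take A(k)=k + 1, B(k)=k + 3, C(k)=1.
Need (k + 1)·f(k+1) − (k + 2)·f(k) = 1.
Degrees (1,1,0) ⇒ d ≤ 1.
Coefficient equations give f(k) = k.
Then R = B(k−1)f/C = k*(k + 2), so s_k = R(k)·t_k = -4*k/(k + 1).
s_(k+1) − s_k = -4/(k**2 + 3*k + 2) = t_k.
Sum = s_(10) − s_(1); s_(10) = -40/11, s_(1) = -2 ⇒ -18/11.

Σ = -18/11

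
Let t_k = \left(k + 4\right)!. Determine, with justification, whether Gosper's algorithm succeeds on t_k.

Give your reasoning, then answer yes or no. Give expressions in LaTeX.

No — t_k has no hypergeometric antidifference.

Ratio r(k) = k + 5.
Factor: A=k + 5; B=1; C=1.
Key eq: (k + 5)·f(k+1) = (1)·f(k) + (1).
Degrees (1,0,0) ⇒ d ≤ -1.
d = -1 < 0 ⇒ no nonzero polynomial f; not summable.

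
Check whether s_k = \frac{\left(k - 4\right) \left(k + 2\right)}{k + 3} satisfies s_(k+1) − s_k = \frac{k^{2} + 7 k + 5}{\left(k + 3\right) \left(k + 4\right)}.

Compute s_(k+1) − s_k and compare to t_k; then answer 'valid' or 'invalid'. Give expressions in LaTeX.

s_(k+1) = (k**2 - 9)/(k + 4)
s_(k+1) − s_k = (k**2 + 7*k + 5)/(k**2 + 7*k + 12)
(s_(k+1) − s_k) − t_k = 0

valid; difference matches t_k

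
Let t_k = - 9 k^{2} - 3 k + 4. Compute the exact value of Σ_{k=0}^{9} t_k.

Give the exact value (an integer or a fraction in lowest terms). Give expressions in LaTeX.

Σ = -2660

Step 1: r(k) = (9*k**2 + 21*k + 8)/(9*k**2 + 3*k - 4).
Gosper form: A/B · C(k+1)/C(k) with A=1, B=1, C=k**2 + k/3 - 4/9.
Set up (1)·f(k+1) − (1)·f(k) − (k**2 + k/3 - 4/9) = 0.
deg f ≤ 3 (via 0,0,2).
A polynomial solution: f(k) = k*(3*k**2 - 3*k - 4)/9.
Then R = B(k−1)f/C = k*(3*k**2 - 3*k - 4)/(9*k**2 + 3*k - 4), so s_k = R(k)·t_k = k*(-3*k**2 + 3*k + 4).
s_(k+1) − s_k = -9*k**2 - 3*k + 4 = t_k.
Evaluate s at k=10 and k=0: -2660 and 0; difference -2660.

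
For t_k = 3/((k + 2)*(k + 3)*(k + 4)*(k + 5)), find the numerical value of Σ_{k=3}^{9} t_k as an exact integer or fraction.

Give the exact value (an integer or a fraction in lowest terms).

Σ = 47/10920

The ratio is (k + 2)/(k + 6).
So A=k + 2 and B=k + 6, with C=1.
Set up (k + 2)·f(k+1) − (k + 5)·f(k) − (1) = 0.
d = 3 from the (1,1,0) case.
Match coefficients ⇒ f(k) = k*(k**2 + 9*k + 26)/72.
R(k) = B(k−1)·f(k)/C(k) = k*(k + 5)*(k**2 + 9*k + 26)/72; s_k = R·t_k = k*(k**2 + 9*k + 26)/(24*(k + 2)*(k + 3)*(k + 4)).
Δs = 3/(k**4 + 14*k**3 + 71*k**2 + 154*k + 120), as required.
Evaluate s at k=10 and k=3: 15/364 and 31/840; difference 47/10920.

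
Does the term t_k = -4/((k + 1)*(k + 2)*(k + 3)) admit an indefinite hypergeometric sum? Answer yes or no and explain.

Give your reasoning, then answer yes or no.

Compute t_(k+1)/t_k: get (k + 1)/(k + 4).
A = k + 1, B = k + 4, C = 1.
f must satisfy (k + 1)·f(k+1) − (k + 3)·f(k) = 1.
deg f ≤ 2 (via 1,1,0).
Match coefficients ⇒ f(k) = k*(k + 3)/4.
Then R = B(k−1)f/C = k*(k + 3)**2/4, so s_k = R(k)·t_k = k*(-k - 3)/((k + 1)*(k + 2)).
Check: Δs_k = -4/(k**3 + 6*k**2 + 11*k + 6). ✓

Yes. s_k = k*(-k - 3)/((k + 1)*(k + 2)).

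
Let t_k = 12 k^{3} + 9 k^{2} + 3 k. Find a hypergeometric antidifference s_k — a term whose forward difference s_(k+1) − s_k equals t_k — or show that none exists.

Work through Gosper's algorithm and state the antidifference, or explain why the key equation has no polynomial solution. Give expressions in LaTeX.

t_(k+1)/t_k = (4*k**3 + 15*k**2 + 19*k + 8)/(k*(4*k**2 + 3*k + 1)).
A = 1, B = 1, C = k**3 + 3*k**2/4 + k/4.
Solve (1)·f(k+1) − (1)·f(k) = k**3 + 3*k**2/4 + k/4.
Degrees (0,0,3) ⇒ d ≤ 4.
Solving with deg f ≤ 4: f(k) = k**3*(k - 1)/4.
Certificate R = B(k−1)f/C = k**2*(k - 1)/(4*k**2 + 3*k + 1) gives s_k = 3*k**3*(k - 1).
Δs = 3*k*(4*k**2 + 3*k + 1), as required.

s_k = 3 k^{3} \left(k - 1\right)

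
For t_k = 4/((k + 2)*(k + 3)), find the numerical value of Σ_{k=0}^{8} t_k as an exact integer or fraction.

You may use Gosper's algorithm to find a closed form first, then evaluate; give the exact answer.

Σ = 18/11

Ratio r(k) = (k + 2)/(k + 4).
Take A(k)=k + 2, B(k)=k + 4, C(k)=1.
Solve (k + 2)·f(k+1) − (k + 3)·f(k) = 1.
Degrees (1,1,0) ⇒ d ≤ 1.
A polynomial solution: f(k) = k/2.
R(k) = B(k−1)·f(k)/C(k) = k*(k + 3)/2; s_k = R·t_k = 2*k/(k + 2).
Check: Δs_k = 4/(k**2 + 5*k + 6). ✓
Telescoping: Σ = s_(9) − s_(0) = 18/11 − (0) = 18/11.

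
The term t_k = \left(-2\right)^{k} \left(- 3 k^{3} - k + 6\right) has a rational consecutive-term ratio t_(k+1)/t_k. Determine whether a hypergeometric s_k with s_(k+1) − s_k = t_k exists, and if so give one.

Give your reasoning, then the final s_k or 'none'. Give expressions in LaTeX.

The ratio is 2*(-k - 3*(k + 1)**3 + 5)/(3*k**3 + k - 6).
A = -2, B = 1, C = k**3 + k/3 - 2.
f must satisfy (-2)·f(k+1) − (1)·f(k) = k**3 + k/3 - 2.
Degrees (0,0,3) ⇒ d ≤ 3.
Solving with deg f ≤ 3: f(k) = -(k - 2)*(k**2 + 1)/3.
Get s_k = R·t_k = (-2)**k*(k**3 - 2*k**2 + k - 2) with R(k) = B(k−1)f(k)/C(k) = -(k - 2)*(k**2 + 1)/(3*k**3 + k - 6).
s_(k+1) − s_k = (-2)**k*(-3*k**3 - k + 6) = t_k.

s_k = \left(-2\right)^{k} \left(k^{3} - 2 k^{2} + k - 2\right)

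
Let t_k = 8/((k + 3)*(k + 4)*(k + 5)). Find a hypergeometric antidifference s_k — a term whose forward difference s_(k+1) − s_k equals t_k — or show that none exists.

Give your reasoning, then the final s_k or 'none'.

t_(k+1)/t_k = (k + 3)/(k + 6).
Normal form (A,B,C) = (k + 3, k + 6, 1).
f must satisfy (k + 3)·f(k+1) − (k + 5)·f(k) = 1.
Degrees (1,1,0) ⇒ d ≤ 2.
Solve for f: f(k) = k*(k + 7)/24 (degree 2 ≤ 2).
Get s_k = R·t_k = k*(k + 7)/(3*(k + 3)*(k + 4)) with R(k) = B(k−1)f(k)/C(k) = k*(k + 5)*(k + 7)/24.
s_(k+1) − s_k = 8/(k**3 + 12*k**2 + 47*k + 60) = t_k.

s_k = k*(k + 7)/(3*(k + 3)*(k + 4))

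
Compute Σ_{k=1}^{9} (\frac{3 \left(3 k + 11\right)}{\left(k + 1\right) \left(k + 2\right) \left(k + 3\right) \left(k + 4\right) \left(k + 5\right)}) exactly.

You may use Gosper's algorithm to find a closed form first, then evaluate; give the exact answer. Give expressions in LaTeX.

Σ = 303/3080

t_(k+1)/t_k = (k + 1)*(3*k + 14)/((k + 6)*(3*k + 11)).
Gosper form: A/B · C(k+1)/C(k) with A=k + 1, B=k + 6, C=k + 11/3.
Need (k + 1)·f(k+1) − (k + 5)·f(k) = k + 11/3.
deg f ≤ 4 (via 1,1,1).
Coefficient equations give f(k) = k*(k + 3)*(k**2 + 7*k + 14)/24.
Then R = B(k−1)f/C = k*(k + 3)*(k + 5)*(k**2 + 7*k + 14)/(8*(3*k + 11)), so s_k = R(k)·t_k = 3*k*(k**2 + 7*k + 14)/(8*(k**3 + 7*k**2 + 14*k + 8)).
Verify: 3*(3*k + 11)/(k**5 + 15*k**4 + 85*k**3 + 225*k**2 + 274*k + 120) matches t_k.
Sum = s_(10) − s_(1); s_(10) = 115/308, s_(1) = 11/40 ⇒ 303/3080.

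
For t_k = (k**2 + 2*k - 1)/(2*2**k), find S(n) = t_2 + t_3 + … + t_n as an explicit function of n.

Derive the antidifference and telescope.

S(n) = 2**(-n - 1)*(2**(n + 3) - n**2 - 6*n - 9)

The ratio is (k**2 + 4*k + 2)/(2*(k**2 + 2*k - 1)).
Take A(k)=1/2, B(k)=1, C(k)=k**2 + 2*k - 1.
Need (1/2)·f(k+1) − (1)·f(k) = k**2 + 2*k - 1.
d = 2 from the (0,0,2) case.
Solving with deg f ≤ 2: f(k) = -2*(k + 2)**2.
Certificate R = B(k−1)f/C = -2*(k + 2)**2/(k**2 + 2*k - 1) gives s_k = (-k**2 - 4*k - 4)/2**k.
s_(k+1) − s_k = (k**2 + 2*k - 1)/(2*2**k) = t_k.
Σ_(k=2)^n t_k = s_(n+1) − s_(2) = (2**(-n - 1)*(-n**2 - 6*n - 9)) − (-4), i.e. 2**(-n - 1)*(2**(n + 3) - n**2 - 6*n - 9).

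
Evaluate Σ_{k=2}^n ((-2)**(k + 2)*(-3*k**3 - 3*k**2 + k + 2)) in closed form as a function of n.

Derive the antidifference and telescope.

S(n) = -8*(-2)**n*n**3 - 16*(-2)**n*n**2 + 8*(-2)**n - 32

Ratio r(k) = 2*(-3*k**3 - 12*k**2 - 14*k - 3)/(3*k**3 + 3*k**2 - k - 2).
Normal form (A,B,C) = (-2, 1, k**3 + k**2 - k/3 - 2/3).
Solve (-2)·f(k+1) − (1)·f(k) = k**3 + k**2 - k/3 - 2/3.
From deg A=0, deg B=0, deg C=3: d=3.
Coefficient equations give f(k) = -k*(k**2 - k - 1)/3.
R(k) = B(k−1)·f(k)/C(k) = -k*(k**2 - k - 1)/(3*k**3 + 3*k**2 - k - 2); s_k = R·t_k = (-2)**(k + 2)*k*(k**2 - k - 1).
Verify: (-2)**(k + 2)*(-3*k**3 - 3*k**2 + k + 2) matches t_k.
Evaluate: s_(n+1) = (-2)**(n + 3)*(n**3 + 2*n**2 - 1); subtract s_(2) = 32 ⇒ S(n) = -8*(-2)**n*n**3 - 16*(-2)**n*n**2 + 8*(-2)**n - 32.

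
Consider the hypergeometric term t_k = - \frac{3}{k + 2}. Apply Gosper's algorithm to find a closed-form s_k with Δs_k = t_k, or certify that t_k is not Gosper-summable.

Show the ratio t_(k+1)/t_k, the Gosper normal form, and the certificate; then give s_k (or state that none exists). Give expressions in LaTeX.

none — t_k is not Gosper-summable

The ratio is (k + 2)/(k + 3).
Normal form (A,B,C) = (k + 2, k + 3, 1).
f must satisfy (k + 2)·f(k+1) − (k + 2)·f(k) = 1.
deg f ≤ 0 (via 1,1,0).
Put f(k) = c0: A·f(k+1) − B(k−1)·f(k) − C = -1; need -1 = 0 — inconsistent ⇒ no f, not summable.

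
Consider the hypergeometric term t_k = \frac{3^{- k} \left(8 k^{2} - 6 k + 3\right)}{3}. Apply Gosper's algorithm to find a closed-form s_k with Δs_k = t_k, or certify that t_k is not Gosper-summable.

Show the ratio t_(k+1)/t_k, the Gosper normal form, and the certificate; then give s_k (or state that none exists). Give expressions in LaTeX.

Ratio r(k) = (8*k**2 + 10*k + 5)/(3*(8*k**2 - 6*k + 3)).
A = 1/3, B = 1, C = k**2 - 3*k/4 + 3/8.
Key eq: (1/3)·f(k+1) = (1)·f(k) + (k**2 - 3*k/4 + 3/8).
deg f ≤ 2 (via 0,0,2).
Solving with deg f ≤ 2: f(k) = -3*(4*k**2 + k + 4)/8.
R(k) = B(k−1)·f(k)/C(k) = -3*(4*k**2 + k + 4)/(8*k**2 - 6*k + 3); s_k = R·t_k = (-4*k**2 - k - 4)/3**k.
Verify: (8*k**2 - 6*k + 3)/(3*3**k) matches t_k.

s_k = 3^{- k} \left(- 4 k^{2} - k - 4\right)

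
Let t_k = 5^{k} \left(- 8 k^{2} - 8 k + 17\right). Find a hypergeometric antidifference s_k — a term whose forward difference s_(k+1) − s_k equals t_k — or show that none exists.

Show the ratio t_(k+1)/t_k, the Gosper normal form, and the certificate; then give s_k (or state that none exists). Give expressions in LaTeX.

s_k = 5^{k} \left(- 2 k^{2} + 3 k + 3\right)

r(k) = 5*(8*k**2 + 24*k - 1)/(8*k**2 + 8*k - 17) after simplifying.
Factor: A=5; B=1; C=k**2 + k - 17/8.
Need (5)·f(k+1) − (1)·f(k) = k**2 + k - 17/8.
d = 2 from the (0,0,2) case.
Solving with deg f ≤ 2: f(k) = (2*k**2 - 3*k - 3)/8.
Then R = B(k−1)f/C = (2*k**2 - 3*k - 3)/(8*k**2 + 8*k - 17), so s_k = R(k)·t_k = 5**k*(-2*k**2 + 3*k + 3).
Verify: 5**k*(-8*k**2 - 8*k + 17) matches t_k.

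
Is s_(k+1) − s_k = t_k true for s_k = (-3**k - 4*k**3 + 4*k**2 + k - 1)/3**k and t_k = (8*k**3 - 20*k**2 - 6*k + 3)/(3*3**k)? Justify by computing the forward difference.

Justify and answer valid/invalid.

s_(k+1) = (-3*3**k + k - 4*(k + 1)**3 + 4*(k + 1)**2)/(3*3**k)
s_(k+1) − s_k = (8*k**3 - 20*k**2 - 6*k + 3)/(3*3**k)
(s_(k+1) − s_k) − t_k = 0

Valid — Δs_k = t_k.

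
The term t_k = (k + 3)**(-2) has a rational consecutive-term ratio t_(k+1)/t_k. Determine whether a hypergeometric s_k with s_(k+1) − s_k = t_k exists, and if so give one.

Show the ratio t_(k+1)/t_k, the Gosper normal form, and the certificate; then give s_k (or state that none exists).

none — t_k is not Gosper-summable

The ratio is (k + 3)**2/(k + 4)**2.
So A=k**2 + 6*k + 9 and B=k**2 + 8*k + 16, with C=1.
Solve (k**2 + 6*k + 9)·f(k+1) − (k**2 + 6*k + 9)·f(k) = 1.
d = 0 from the (2,2,0) case.
Write f(k) = c0. Then LHS − RHS = -1, requiring -1 = 0: contradictory. No certificate.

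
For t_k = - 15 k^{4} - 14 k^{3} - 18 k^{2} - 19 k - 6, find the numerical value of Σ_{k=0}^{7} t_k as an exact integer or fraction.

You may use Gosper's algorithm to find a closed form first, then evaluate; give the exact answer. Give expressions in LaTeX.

Compute t_(k+1)/t_k: get (15*k**4 + 74*k**3 + 150*k**2 + 157*k + 72)/(15*k**4 + 14*k**3 + 18*k**2 + 19*k + 6).
A = 1, B = 1, C = k**4 + 14*k**3/15 + 6*k**2/5 + 19*k/15 + 2/5.
Set up (1)·f(k+1) − (1)·f(k) − (k**4 + 14*k**3/15 + 6*k**2/5 + 19*k/15 + 2/5) = 0.
d = 5 from the (0,0,4) case.
A polynomial solution: f(k) = k*(3*k**4 - 4*k**3 + 4*k**2 + 4*k - 1)/15.
So s_k = (B(k−1)f/C)·t_k = (k*(3*k**4 - 4*k**3 + 4*k**2 + 4*k - 1)/((5*k + 3)*(3*k**3 + k**2 + 3*k + 2)))·t_k = k*(-3*k**4 + 4*k**3 - 4*k**2 - 4*k + 1).
Δs = -15*k**4 - 14*k**3 - 18*k**2 - 19*k - 6, as required.
Telescoping: Σ = s_(8) − s_(0) = -84216 − (0) = -84216.

Σ = -84216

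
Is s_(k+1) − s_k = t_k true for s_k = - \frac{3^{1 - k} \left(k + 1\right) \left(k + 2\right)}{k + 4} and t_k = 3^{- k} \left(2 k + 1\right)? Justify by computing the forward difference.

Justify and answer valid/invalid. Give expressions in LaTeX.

Invalid: residual \frac{2 \cdot 3^{- k} \left(- 2 k^{2} - 12 k - 7\right)}{k^{2} + 9 k + 20} ≠ 0.

s_(k+1) = -(k + 2)*(k + 3)/(3**k*(k + 5))
s_(k+1) − s_k = (2*k**3 + 15*k**2 + 25*k + 6)/(3**k*(k**2 + 9*k + 20))
(s_(k+1) − s_k) − t_k = 2*(-2*k**2 - 12*k - 7)/(3**k*(k**2 + 9*k + 20))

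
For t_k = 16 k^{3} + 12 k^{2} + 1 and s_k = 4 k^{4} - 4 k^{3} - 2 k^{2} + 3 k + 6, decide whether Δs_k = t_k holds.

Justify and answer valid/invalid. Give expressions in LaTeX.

s_(k+1) = 4*k**4 + 12*k**3 + 10*k**2 + 3*k + 7
s_(k+1) − s_k = 16*k**3 + 12*k**2 + 1
(s_(k+1) − s_k) − t_k = 0

valid; difference matches t_k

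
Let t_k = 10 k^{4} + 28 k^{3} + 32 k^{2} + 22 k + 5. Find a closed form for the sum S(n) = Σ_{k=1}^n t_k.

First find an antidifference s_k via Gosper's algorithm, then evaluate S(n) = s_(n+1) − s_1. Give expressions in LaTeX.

S(n) = n \left(2 n^{4} + 12 n^{3} + 28 n^{2} + 34 n + 21\right)

Ratio r(k) = (10*k**4 + 68*k**3 + 176*k**2 + 210*k + 97)/(10*k**4 + 28*k**3 + 32*k**2 + 22*k + 5).
Take A(k)=1, B(k)=1, C(k)=k**4 + 14*k**3/5 + 16*k**2/5 + 11*k/5 + 1/2.
Need (1)·f(k+1) − (1)·f(k) = k**4 + 14*k**3/5 + 16*k**2/5 + 11*k/5 + 1/2.
Bound: deg f ≤ 5.
A polynomial solution: f(k) = k*(2*k**4 + 2*k**3 + 2*k - 1)/10.
R(k) = B(k−1)·f(k)/C(k) = k*(2*k**4 + 2*k**3 + 2*k - 1)/(10*k**4 + 28*k**3 + 32*k**2 + 22*k + 5); s_k = R·t_k = k*(2*k**4 + 2*k**3 + 2*k - 1).
Verify: 10*k**4 + 28*k**3 + 32*k**2 + 22*k + 5 matches t_k.
s_(n+1) = 2*n**5 + 12*n**4 + 28*n**3 + 34*n**2 + 21*n + 5 and s_(1) = 5, so S(n) = n*(2*n**4 + 12*n**3 + 28*n**2 + 34*n + 21).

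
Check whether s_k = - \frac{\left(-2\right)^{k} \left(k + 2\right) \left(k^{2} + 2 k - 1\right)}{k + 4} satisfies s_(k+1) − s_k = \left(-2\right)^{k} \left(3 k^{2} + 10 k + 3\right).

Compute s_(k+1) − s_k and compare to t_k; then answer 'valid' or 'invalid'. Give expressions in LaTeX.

Invalid: residual \frac{\left(-2\right)^{k + 1} \left(3 k^{3} + 23 k^{2} + 45 k + 11\right)}{k^{2} + 9 k + 20} ≠ 0.

s_(k+1) = 2*(-2)**k*(k + 3)*(2*k + (k + 1)**2 + 1)/(k + 5)
s_(k+1) − s_k = (-2)**k*(3*k**4 + 31*k**3 + 107*k**2 + 137*k + 38)/(k**2 + 9*k + 20)
(s_(k+1) − s_k) − t_k = (-2)**(k + 1)*(3*k**3 + 23*k**2 + 45*k + 11)/(k**2 + 9*k + 20)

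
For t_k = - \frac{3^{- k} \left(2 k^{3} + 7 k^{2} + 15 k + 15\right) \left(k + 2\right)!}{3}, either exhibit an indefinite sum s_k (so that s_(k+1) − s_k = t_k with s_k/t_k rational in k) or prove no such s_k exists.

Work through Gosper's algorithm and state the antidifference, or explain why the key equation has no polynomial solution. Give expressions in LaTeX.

Step 1: r(k) = (2*k**4 + 19*k**3 + 74*k**2 + 144*k + 117)/(3*(2*k**3 + 7*k**2 + 15*k + 15)).
Take A(k)=k/3 + 1, B(k)=1, C(k)=k**3 + 7*k**2/2 + 15*k/2 + 15/2.
f must satisfy (k/3 + 1)·f(k+1) − (1)·f(k) = k**3 + 7*k**2/2 + 15*k/2 + 15/2.
Degrees (1,0,3) ⇒ d ≤ 2.
A polynomial solution: f(k) = 3*(k + 2)*(2*k - 1)/2.
Certificate R = B(k−1)f/C = 3*(k + 2)*(2*k - 1)/(2*k**3 + 7*k**2 + 15*k + 15) gives s_k = -(k + 2)*(2*k - 1)*factorial(k + 2)/3**k.
Check: Δs_k = -(2*k**3 + 7*k**2 + 15*k + 15)*factorial(k + 2)/(3*3**k). ✓

s_k = - 3^{- k} \left(k + 2\right) \left(2 k - 1\right) \left(k + 2\right)!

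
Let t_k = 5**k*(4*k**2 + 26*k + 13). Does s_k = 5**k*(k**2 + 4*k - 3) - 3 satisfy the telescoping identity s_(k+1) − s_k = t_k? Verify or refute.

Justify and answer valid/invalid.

Valid: the claim telescopes to t_k.

s_(k+1) = 5**(k + 1)*(4*k + (k + 1)**2 + 1) - 3
s_(k+1) − s_k = 5**k*(4*k**2 + 26*k + 13)
(s_(k+1) − s_k) − t_k = 0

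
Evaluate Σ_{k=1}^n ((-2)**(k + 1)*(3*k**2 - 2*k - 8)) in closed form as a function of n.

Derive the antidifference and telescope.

S(n) = -4*(-2)**n*n**2 + 12*(-2)**n - 12

Ratio r(k) = 2*(-3*k**2 - 4*k + 7)/(3*k**2 - 2*k - 8).
Take A(k)=-2, B(k)=1, C(k)=k**2 - 2*k/3 - 8/3.
Set up (-2)·f(k+1) − (1)·f(k) − (k**2 - 2*k/3 - 8/3) = 0.
deg f ≤ 2 (via 0,0,2).
Coefficient equations give f(k) = -(k**2 - 2*k - 2)/3.
Then R = B(k−1)f/C = -(k**2 - 2*k - 2)/((k - 2)*(3*k + 4)), so s_k = R(k)·t_k = (-2)**(k + 1)*(-k**2 + 2*k + 2).
Verify: (-2)**(k + 1)*(3*k**2 - 2*k - 8) matches t_k.
Evaluate: s_(n+1) = (-2)**(n + 2)*(3 - n**2); subtract s_(1) = 12 ⇒ S(n) = -4*(-2)**n*n**2 + 12*(-2)**n - 12.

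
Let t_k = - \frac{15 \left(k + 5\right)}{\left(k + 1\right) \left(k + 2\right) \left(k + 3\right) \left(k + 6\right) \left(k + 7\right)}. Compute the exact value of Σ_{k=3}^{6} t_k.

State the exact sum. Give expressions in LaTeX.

The ratio is (k + 1)*(k + 6)**2/((k + 4)*(k + 5)*(k + 8)).
Take A(k)=k + 1, B(k)=k + 8, C(k)=k**3 + 14*k**2 + 65*k + 100.
f must satisfy (k + 1)·f(k+1) − (k + 7)·f(k) = k**3 + 14*k**2 + 65*k + 100.
Degrees (1,1,3) ⇒ d ≤ 6.
Solve for f: f(k) = k*(k + 3)*(k + 4)**2*(k + 5)**2/36 (degree 6 ≤ 6).
R(k) = B(k−1)·f(k)/C(k) = k*(k + 3)*(k + 4)*(k + 7)/36; s_k = R·t_k = 5*k*(-k**2 - 9*k - 20)/(12*(k**3 + 9*k**2 + 20*k + 12)).
Check: Δs_k = 15*(-k - 5)/(k**5 + 19*k**4 + 131*k**3 + 401*k**2 + 540*k + 252). ✓
Evaluate s at k=7 and k=3: -385/936 and -7/18; difference -7/312.

Σ = -7/312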